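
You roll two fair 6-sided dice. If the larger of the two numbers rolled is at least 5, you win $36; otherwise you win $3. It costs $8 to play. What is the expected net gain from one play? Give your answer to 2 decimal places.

$13.33

E[payout] = (4/9)·3 + (5/9)·36 = 64/3
Expected profit = 64/3 − 8 = 40/3 ≈ $13.33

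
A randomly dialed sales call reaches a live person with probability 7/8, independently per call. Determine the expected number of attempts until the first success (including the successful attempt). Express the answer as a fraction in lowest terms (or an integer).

8/7

For a geometric distribution, E[trials] = 1/p = 1/(7/8) = 8/7.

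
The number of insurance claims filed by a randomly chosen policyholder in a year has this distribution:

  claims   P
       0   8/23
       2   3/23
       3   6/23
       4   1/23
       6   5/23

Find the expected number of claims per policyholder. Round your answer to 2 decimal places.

2.52

E[X] = (8/23)·0 + (3/23)·2 + (6/23)·3 + (1/23)·4 + (5/23)·6
     = 58/23 ≈ 2.52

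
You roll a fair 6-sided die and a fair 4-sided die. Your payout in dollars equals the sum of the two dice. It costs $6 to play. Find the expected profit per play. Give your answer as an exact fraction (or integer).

$0

Distribution of the sum of the two dice: 2 w.p. 1/24, 3 w.p. 1/12, 4 w.p. 1/8, 5 w.p. 1/6, 6 w.p. 1/6, 7 w.p. 1/6, …
E[payout] = (1/24)·2 + (1/12)·3 + (1/8)·4 + (1/6)·5 + (1/6)·6 + (1/6)·7 + (1/8)·8 + (1/12)·9 + (1/24)·10 = 6
Expected profit = 6 − 6 = 0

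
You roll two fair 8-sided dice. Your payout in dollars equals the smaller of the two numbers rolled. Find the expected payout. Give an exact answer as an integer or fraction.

51/16 dollars

Distribution of the smaller of the two numbers rolled: 1 w.p. 15/64, 2 w.p. 13/64, 3 w.p. 11/64, 4 w.p. 9/64, 5 w.p. 7/64, 6 w.p. 5/64, …
E[payout] = (15/64)·1 + (13/64)·2 + (11/64)·3 + (9/64)·4 + (7/64)·5 + (5/64)·6 + (3/64)·7 + (1/64)·8 = 51/16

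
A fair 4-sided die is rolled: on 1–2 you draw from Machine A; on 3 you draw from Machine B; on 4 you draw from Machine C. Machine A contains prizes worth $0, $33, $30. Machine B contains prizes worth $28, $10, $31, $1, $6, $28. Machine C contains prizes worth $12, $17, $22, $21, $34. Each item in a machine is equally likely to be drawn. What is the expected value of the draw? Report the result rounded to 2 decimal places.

E[X | Machine A] = (0 + 33 + 30)/3 = 21
E[X | Machine B] = (28 + 10 + 31 + 1 + 6 + 28)/6 = 52/3
E[X | Machine C] = (12 + 17 + 22 + 21 + 34)/5 = 106/5
E[X] = (1/2)·21 + (1/4)·52/3 + (1/4)·106/5 = 302/15 ≈ 20.13

$20.13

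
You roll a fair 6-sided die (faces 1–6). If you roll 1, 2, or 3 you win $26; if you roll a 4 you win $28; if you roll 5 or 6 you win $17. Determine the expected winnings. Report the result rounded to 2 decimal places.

E[payout] = (1/3)·17 + (1/2)·26 + (1/6)·28 = 70/3
≈ $23.33

$23.33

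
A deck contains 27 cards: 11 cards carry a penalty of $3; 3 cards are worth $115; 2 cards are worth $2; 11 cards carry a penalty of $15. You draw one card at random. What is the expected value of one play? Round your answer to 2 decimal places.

$5.59

E[payout] = (11/27)·(-3) + (3/27)·115 + (2/27)·2 + (11/27)·(-15) = 151/27
≈ $5.59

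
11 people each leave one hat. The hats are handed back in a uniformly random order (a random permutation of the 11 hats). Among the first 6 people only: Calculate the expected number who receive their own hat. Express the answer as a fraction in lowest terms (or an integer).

6/11

Let Xᵢ = 1 if person i gets their own hat. For each i, P(Xᵢ=1) = 1/11.
By linearity of expectation, E[X₁+…+X_6] = 6·(1/11) = 6/11.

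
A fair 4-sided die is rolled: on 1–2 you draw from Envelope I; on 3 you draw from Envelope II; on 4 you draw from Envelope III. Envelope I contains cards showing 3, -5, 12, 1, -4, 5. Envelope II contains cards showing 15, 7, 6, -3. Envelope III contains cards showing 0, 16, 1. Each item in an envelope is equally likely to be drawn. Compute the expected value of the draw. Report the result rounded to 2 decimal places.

3.98

E[X | Envelope I] = (3 − 5 + 12 + 1 − 4 + 5)/6 = 2
E[X | Envelope II] = (15 + 7 + 6 − 3)/4 = 25/4
E[X | Envelope III] = (0 + 16 + 1)/3 = 17/3
E[X] = (1/2)·2 + (1/4)·25/4 + (1/4)·17/3 = 191/48 ≈ 3.98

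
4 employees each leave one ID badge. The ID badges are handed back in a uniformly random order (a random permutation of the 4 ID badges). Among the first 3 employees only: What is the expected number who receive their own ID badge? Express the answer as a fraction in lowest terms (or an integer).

Let Xᵢ = 1 if person i gets their own ID badge. For each i, P(Xᵢ=1) = 1/4.
By linearity of expectation, E[X₁+…+X_3] = 3·(1/4) = 3/4.

3/4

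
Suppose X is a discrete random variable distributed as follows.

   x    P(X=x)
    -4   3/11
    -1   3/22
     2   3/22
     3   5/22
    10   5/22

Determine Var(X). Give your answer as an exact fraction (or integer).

284/11

E[X] = (3/11)·(-4) + (3/22)·(-1) + (3/22)·2 + (5/22)·3 + (5/22)·10 = 2
E[X²] = (3/11)·16 + (3/22)·1 + (3/22)·4 + (5/22)·9 + (5/22)·100 = 328/11
Var(X) = 328/11 − (2)² = 284/11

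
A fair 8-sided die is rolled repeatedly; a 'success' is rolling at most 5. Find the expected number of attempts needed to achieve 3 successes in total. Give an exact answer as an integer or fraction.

By linearity (sum of 3 independent geometric waits), E[trials] = 3/p = 3/(5/8) = 24/5.

24/5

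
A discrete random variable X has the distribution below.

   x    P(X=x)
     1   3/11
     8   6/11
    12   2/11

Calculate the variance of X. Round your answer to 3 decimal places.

E[X] = (3/11)·1 + (6/11)·8 + (2/11)·12 = 75/11
E[X²] = (3/11)·1 + (6/11)·64 + (2/11)·144 = 675/11
Var(X) = 675/11 − (75/11)² = 1800/121 ≈ 14.876

14.876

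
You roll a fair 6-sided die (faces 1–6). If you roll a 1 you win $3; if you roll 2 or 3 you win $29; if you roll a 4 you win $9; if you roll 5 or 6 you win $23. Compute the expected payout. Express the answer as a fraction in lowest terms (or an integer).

E[payout] = (1/6)·3 + (1/6)·9 + (1/3)·23 + (1/3)·29 = 58/3

58/3 dollars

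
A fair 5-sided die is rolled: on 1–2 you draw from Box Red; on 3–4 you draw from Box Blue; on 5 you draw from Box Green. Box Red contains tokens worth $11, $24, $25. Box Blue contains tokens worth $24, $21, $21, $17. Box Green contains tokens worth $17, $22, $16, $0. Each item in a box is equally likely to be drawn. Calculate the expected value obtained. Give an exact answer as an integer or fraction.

381/20 dollars

E[X | Box Red] = (11 + 24 + 25)/3 = 20
E[X | Box Blue] = (24 + 21 + 21 + 17)/4 = 83/4
E[X | Box Green] = (17 + 22 + 16 + 0)/4 = 55/4
E[X] = (2/5)·20 + (2/5)·83/4 + (1/5)·55/4 = 381/20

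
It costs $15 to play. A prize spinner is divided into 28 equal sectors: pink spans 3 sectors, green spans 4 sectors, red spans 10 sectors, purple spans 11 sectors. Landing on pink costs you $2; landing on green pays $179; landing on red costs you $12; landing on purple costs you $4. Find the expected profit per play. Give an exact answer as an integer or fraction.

9/2 dollars

E[payout] = (3/28)·(-2) + (4/28)·179 + (10/28)·(-12) + (11/28)·(-4) = 39/2
Expected profit = 39/2 − 15 = 9/2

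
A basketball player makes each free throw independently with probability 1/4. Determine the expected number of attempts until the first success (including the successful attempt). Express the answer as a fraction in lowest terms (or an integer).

For a geometric distribution, E[trials] = 1/p = 1/(1/4) = 4.

4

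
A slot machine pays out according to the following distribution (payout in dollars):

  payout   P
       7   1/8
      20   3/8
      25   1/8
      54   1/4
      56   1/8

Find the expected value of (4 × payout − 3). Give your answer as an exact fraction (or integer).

E[4x-3] = (1/8)·25 + (3/8)·77 + (1/8)·97 + (1/4)·213 + (1/8)·221
     = 125

125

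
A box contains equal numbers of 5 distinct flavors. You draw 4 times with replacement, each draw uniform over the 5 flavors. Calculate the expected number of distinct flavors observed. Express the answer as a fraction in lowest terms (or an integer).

369/125

Let Xⱼ=1 if type j appears at least once. P(Xⱼ=1) = 1 − ((5−1)/5)^4 = 369/625.
E[#distinct] = 5·369/625 = 369/125.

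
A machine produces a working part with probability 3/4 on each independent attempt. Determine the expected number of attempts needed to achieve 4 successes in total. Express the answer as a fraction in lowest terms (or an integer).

16/3

By linearity (sum of 4 independent geometric waits), E[trials] = 4/p = 4/(3/4) = 16/3.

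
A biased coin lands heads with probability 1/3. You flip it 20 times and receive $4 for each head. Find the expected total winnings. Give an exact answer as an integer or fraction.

80/3 dollars

E[#heads] = 20·1/3 = 20/3 (linearity over flips).
E[winnings] = 4·20/3 = 80/3.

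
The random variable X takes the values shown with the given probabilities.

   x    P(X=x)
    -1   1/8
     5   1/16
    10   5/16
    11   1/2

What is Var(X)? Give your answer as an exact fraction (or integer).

E[X] = (1/8)·(-1) + (1/16)·5 + (5/16)·10 + (1/2)·11 = 141/16
E[X²] = (1/8)·1 + (1/16)·25 + (5/16)·100 + (1/2)·121 = 1495/16
Var(X) = 1495/16 − (141/16)² = 4039/256

4039/256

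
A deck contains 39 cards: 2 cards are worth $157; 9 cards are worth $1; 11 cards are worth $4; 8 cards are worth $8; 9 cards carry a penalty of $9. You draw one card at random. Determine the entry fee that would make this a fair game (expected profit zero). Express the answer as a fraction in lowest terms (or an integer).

E[payout] = (2/39)·157 + (9/39)·1 + (11/39)·4 + (8/39)·8 + (9/39)·(-9) = 350/39
Fair fee = E[payout] = 350/39

350/39 dollars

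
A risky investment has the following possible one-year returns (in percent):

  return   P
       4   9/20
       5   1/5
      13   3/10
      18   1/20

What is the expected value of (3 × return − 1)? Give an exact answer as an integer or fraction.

E[3x-1] = (9/20)·11 + (1/5)·14 + (3/10)·38 + (1/20)·53
     = 109/5

109/5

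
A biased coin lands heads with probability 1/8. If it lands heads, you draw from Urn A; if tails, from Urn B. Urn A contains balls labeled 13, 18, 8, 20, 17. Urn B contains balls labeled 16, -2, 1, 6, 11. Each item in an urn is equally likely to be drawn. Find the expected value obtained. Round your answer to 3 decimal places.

E[X | Urn A] = (13 + 18 + 8 + 20 + 17)/5 = 76/5
E[X | Urn B] = (16 − 2 + 1 + 6 + 11)/5 = 32/5
E[X] = (1/8)·76/5 + (7/8)·32/5 = 15/2 ≈ 7.500

7.500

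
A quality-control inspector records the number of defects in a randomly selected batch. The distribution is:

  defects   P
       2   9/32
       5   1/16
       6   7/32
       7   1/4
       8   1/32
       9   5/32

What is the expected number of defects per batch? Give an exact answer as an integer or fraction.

179/32

E[X] = (9/32)·2 + (1/16)·5 + (7/32)·6 + (1/4)·7 + (1/32)·8 + (5/32)·9
     = 179/32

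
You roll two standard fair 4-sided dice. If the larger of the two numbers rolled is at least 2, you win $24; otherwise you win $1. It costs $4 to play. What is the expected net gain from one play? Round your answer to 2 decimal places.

$18.56

E[payout] = (1/16)·1 + (15/16)·24 = 361/16
Expected profit = 361/16 − 4 = 297/16 ≈ $18.56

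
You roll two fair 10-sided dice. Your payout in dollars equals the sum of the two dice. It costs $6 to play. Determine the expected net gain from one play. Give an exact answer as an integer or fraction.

$5

Distribution of the sum of the two dice: 2 w.p. 1/100, 3 w.p. 1/50, 4 w.p. 3/100, 5 w.p. 1/25, 6 w.p. 1/20, 7 w.p. 3/50, …
E[payout] = (1/100)·2 + (1/50)·3 + (3/100)·4 + (1/25)·5 + (1/20)·6 + (3/50)·7 + (7/100)·8 + (2/25)·9 + (9/100)·10 + (1/10)·11 + (9/100)·12 + (2/25)·13 + (7/100)·14 + (3/50)·15 + (1/20)·16 + (1/25)·17 + (3/100)·18 + (1/50)·19 + (1/100)·20 = 11
Expected profit = 11 − 6 = 5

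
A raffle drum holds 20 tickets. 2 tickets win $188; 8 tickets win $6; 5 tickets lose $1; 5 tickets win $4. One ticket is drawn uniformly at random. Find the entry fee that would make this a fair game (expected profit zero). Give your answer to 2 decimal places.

$21.95

E[payout] = (2/20)·188 + (8/20)·6 + (5/20)·(-1) + (5/20)·4 = 439/20
Fair fee = E[payout] = 439/20 ≈ $21.95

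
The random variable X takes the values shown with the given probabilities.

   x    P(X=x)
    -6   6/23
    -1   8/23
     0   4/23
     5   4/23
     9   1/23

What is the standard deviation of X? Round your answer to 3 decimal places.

E[X] = -15/23, E[X²] = 405/23
Var(X) = E[X²] − (E[X])² = 405/23 − 225/529 = 9090/529
SD(X) = √(9090/529) ≈ 4.145

4.145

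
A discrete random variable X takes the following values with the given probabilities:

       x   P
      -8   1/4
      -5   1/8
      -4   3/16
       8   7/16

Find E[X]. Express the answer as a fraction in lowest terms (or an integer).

1/8

E[X] = (1/4)·(-8) + (1/8)·(-5) + (3/16)·(-4) + (7/16)·8
     = 1/8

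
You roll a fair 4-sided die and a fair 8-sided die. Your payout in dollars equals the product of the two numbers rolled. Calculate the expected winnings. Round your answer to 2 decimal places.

Distribution of the product of the two numbers rolled: 1 w.p. 1/32, 2 w.p. 1/16, 3 w.p. 1/16, 4 w.p. 3/32, 5 w.p. 1/32, 6 w.p. 3/32, …
E[payout] = (1/32)·1 + (1/16)·2 + (1/16)·3 + (3/32)·4 + (1/32)·5 + (3/32)·6 + (1/32)·7 + (3/32)·8 + (1/32)·9 + (1/32)·10 + (3/32)·12 + (1/32)·14 + (1/32)·15 + (1/16)·16 + (1/32)·18 + (1/32)·20 + (1/32)·21 + (1/16)·24 + (1/32)·28 + (1/32)·32 = 45/4
≈ $11.25

$11.25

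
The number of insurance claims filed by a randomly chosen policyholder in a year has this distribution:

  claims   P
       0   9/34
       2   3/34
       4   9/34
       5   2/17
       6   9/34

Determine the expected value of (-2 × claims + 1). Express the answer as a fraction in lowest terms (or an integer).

E[-2x+1] = (9/34)·1 + (3/34)·(-3) + (9/34)·(-7) + (2/17)·(-9) + (9/34)·(-11)
     = -99/17

-99/17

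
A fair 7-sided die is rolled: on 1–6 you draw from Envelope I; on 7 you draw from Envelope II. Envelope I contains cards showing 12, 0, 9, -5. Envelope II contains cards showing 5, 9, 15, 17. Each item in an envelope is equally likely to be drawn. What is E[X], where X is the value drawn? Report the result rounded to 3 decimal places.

5.071

E[X | Envelope I] = (12 + 0 + 9 − 5)/4 = 4
E[X | Envelope II] = (5 + 9 + 15 + 17)/4 = 23/2
E[X] = (6/7)·4 + (1/7)·23/2 = 71/14 ≈ 5.071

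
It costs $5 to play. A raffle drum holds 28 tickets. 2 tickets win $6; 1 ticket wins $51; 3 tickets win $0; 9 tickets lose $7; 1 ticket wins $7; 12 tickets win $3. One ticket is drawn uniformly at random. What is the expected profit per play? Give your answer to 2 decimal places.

-$3.46

E[payout] = (2/28)·6 + (1/28)·51 + (3/28)·0 + (9/28)·(-7) + (1/28)·7 + (12/28)·3 = 43/28
Expected profit = 43/28 − 5 = -97/28 ≈ -$3.46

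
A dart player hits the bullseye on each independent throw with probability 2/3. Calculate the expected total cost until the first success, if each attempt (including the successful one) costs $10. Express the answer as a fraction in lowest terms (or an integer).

$15

E[#attempts] = 1/p = 3/2; E[cost] = 10·3/2 = 15.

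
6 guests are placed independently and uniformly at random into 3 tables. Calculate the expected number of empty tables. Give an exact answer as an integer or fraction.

64/243

Let Xⱼ=1 if table j is empty. P(Xⱼ=1) = ((3-1)/3)^6 = 64/729.
By linearity, E[#empty] = 3·64/729 = 64/243.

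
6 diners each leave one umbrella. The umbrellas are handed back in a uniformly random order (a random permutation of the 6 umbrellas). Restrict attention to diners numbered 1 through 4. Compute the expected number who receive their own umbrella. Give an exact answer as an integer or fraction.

Let Xᵢ = 1 if person i gets their own umbrella. For each i, P(Xᵢ=1) = 1/6.
By linearity of expectation, E[X₁+…+X_4] = 4·(1/6) = 2/3.

2/3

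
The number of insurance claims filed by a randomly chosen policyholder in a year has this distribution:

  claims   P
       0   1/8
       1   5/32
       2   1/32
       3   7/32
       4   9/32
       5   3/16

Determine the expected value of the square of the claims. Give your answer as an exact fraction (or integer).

183/16

E[X²] = (1/8)·0 + (5/32)·1 + (1/32)·4 + (7/32)·9 + (9/32)·16 + (3/16)·25
     = 183/16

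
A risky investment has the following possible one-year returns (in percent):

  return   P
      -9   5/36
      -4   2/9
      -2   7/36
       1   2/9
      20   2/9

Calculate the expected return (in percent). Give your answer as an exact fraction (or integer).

77/36

E[X] = (5/36)·(-9) + (2/9)·(-4) + (7/36)·(-2) + (2/9)·1 + (2/9)·20
     = 77/36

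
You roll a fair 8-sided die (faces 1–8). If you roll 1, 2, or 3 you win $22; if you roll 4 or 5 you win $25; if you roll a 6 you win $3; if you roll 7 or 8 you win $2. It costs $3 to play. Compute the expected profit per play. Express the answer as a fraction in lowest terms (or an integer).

99/8 dollars

E[payout] = (1/4)·2 + (1/8)·3 + (3/8)·22 + (1/4)·25 = 123/8
Expected profit = 123/8 − 3 = 99/8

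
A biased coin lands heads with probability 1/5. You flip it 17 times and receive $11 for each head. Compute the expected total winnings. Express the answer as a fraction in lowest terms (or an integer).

E[#heads] = 17·1/5 = 17/5 (linearity over flips).
E[winnings] = 11·17/5 = 187/5.

187/5 dollars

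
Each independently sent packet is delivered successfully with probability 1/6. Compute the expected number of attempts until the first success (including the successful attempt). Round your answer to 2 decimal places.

6.00

For a geometric distribution, E[trials] = 1/p = 1/(1/6) = 6.
≈ 6.00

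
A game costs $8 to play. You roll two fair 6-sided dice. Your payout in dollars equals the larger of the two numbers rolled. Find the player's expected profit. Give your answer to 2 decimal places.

Distribution of the larger of the two numbers rolled: 1 w.p. 1/36, 2 w.p. 1/12, 3 w.p. 5/36, 4 w.p. 7/36, 5 w.p. 1/4, 6 w.p. 11/36
E[payout] = (1/36)·1 + (1/12)·2 + (5/36)·3 + (7/36)·4 + (1/4)·5 + (11/36)·6 = 161/36
Expected profit = 161/36 − 8 = -127/36 ≈ -$3.53

-$3.53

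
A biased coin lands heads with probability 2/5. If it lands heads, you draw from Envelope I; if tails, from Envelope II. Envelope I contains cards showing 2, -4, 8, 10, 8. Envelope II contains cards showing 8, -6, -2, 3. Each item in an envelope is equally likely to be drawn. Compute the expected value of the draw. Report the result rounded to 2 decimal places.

2.37

E[X | Envelope I] = (2 − 4 + 8 + 10 + 8)/5 = 24/5
E[X | Envelope II] = (8 − 6 − 2 + 3)/4 = 3/4
E[X] = (2/5)·24/5 + (3/5)·3/4 = 237/100 ≈ 2.37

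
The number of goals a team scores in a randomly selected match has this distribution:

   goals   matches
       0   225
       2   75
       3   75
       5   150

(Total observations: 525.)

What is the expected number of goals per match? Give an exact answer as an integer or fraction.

15/7

Total = 525, so P(goals=0) = 225/525, etc.
E[X] = (3/7)·0 + (1/7)·2 + (1/7)·3 + (2/7)·5
     = 15/7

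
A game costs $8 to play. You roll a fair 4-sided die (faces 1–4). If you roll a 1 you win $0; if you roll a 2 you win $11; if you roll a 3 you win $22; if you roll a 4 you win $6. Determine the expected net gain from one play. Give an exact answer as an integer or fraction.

7/4 dollars

E[payout] = (1/4)·0 + (1/4)·6 + (1/4)·11 + (1/4)·22 = 39/4
Expected profit = 39/4 − 8 = 7/4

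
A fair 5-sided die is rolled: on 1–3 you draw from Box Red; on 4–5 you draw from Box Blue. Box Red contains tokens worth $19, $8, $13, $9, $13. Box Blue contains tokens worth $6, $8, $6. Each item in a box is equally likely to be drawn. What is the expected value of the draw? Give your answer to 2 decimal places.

$10.11

E[X | Box Red] = (19 + 8 + 13 + 9 + 13)/5 = 62/5
E[X | Box Blue] = (6 + 8 + 6)/3 = 20/3
E[X] = (3/5)·62/5 + (2/5)·20/3 = 758/75 ≈ 10.11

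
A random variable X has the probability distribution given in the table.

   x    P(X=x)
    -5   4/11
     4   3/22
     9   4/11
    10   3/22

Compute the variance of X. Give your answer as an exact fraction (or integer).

E[X] = (4/11)·(-5) + (3/22)·4 + (4/11)·9 + (3/22)·10 = 37/11
E[X²] = (4/11)·25 + (3/22)·16 + (4/11)·81 + (3/22)·100 = 598/11
Var(X) = 598/11 − (37/11)² = 5209/121

5209/121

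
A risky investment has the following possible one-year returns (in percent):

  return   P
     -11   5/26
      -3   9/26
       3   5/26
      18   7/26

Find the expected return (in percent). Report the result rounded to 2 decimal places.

E[X] = (5/26)·(-11) + (9/26)·(-3) + (5/26)·3 + (7/26)·18
     = 59/26 ≈ 2.27

2.27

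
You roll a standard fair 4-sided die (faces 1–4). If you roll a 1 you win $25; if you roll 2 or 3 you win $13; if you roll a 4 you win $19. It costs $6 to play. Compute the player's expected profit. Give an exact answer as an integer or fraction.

23/2 dollars

E[payout] = (1/2)·13 + (1/4)·19 + (1/4)·25 = 35/2
Expected profit = 35/2 − 6 = 23/2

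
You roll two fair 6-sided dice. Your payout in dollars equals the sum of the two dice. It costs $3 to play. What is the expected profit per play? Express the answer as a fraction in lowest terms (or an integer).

Distribution of the sum of the two dice: 2 w.p. 1/36, 3 w.p. 1/18, 4 w.p. 1/12, 5 w.p. 1/9, 6 w.p. 5/36, 7 w.p. 1/6, …
E[payout] = (1/36)·2 + (1/18)·3 + (1/12)·4 + (1/9)·5 + (5/36)·6 + (1/6)·7 + (5/36)·8 + (1/9)·9 + (1/12)·10 + (1/18)·11 + (1/36)·12 = 7
Expected profit = 7 − 3 = 4

$4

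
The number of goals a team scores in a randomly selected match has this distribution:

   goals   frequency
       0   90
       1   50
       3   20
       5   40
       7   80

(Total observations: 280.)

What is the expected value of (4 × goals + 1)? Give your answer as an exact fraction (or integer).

94/7

Total = 280, so P(goals=0) = 90/280, etc.
E[4x+1] = (9/28)·1 + (5/28)·5 + (1/14)·13 + (1/7)·21 + (2/7)·29
     = 94/7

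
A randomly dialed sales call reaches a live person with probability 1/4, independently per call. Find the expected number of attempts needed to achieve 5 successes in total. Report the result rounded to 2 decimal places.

By linearity (sum of 5 independent geometric waits), E[trials] = 5/p = 5/(1/4) = 20.
≈ 20.00

20.00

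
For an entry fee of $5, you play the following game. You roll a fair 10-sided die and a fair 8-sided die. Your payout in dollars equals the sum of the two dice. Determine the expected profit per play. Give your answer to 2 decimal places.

$5.00

Distribution of the sum of the two dice: 2 w.p. 1/80, 3 w.p. 1/40, 4 w.p. 3/80, 5 w.p. 1/20, 6 w.p. 1/16, 7 w.p. 3/40, …
E[payout] = (1/80)·2 + (1/40)·3 + (3/80)·4 + (1/20)·5 + (1/16)·6 + (3/40)·7 + (7/80)·8 + (1/10)·9 + (1/10)·10 + (1/10)·11 + (7/80)·12 + (3/40)·13 + (1/16)·14 + (1/20)·15 + (3/80)·16 + (1/40)·17 + (1/80)·18 = 10
Expected profit = 10 − 5 = 5 ≈ $5.00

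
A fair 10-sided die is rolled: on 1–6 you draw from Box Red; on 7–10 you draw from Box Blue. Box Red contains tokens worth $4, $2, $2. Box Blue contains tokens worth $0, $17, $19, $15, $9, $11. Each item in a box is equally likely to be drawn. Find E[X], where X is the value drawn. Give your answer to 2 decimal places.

E[X | Box Red] = (4 + 2 + 2)/3 = 8/3
E[X | Box Blue] = (0 + 17 + 19 + 15 + 9 + 11)/6 = 71/6
E[X] = (3/5)·8/3 + (2/5)·71/6 = 19/3 ≈ 6.33

$6.33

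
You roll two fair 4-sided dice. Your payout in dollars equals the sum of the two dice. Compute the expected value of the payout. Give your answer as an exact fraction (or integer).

$5

Distribution of the sum of the two dice: 2 w.p. 1/16, 3 w.p. 1/8, 4 w.p. 3/16, 5 w.p. 1/4, 6 w.p. 3/16, 7 w.p. 1/8, …
E[payout] = (1/16)·2 + (1/8)·3 + (3/16)·4 + (1/4)·5 + (3/16)·6 + (1/8)·7 + (1/16)·8 = 5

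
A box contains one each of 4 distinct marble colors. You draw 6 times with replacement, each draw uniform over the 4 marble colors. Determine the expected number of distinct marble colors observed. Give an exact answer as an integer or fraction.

3367/1024

Let Xⱼ=1 if type j appears at least once. P(Xⱼ=1) = 1 − ((4−1)/4)^6 = 3367/4096.
E[#distinct] = 4·3367/4096 = 3367/1024.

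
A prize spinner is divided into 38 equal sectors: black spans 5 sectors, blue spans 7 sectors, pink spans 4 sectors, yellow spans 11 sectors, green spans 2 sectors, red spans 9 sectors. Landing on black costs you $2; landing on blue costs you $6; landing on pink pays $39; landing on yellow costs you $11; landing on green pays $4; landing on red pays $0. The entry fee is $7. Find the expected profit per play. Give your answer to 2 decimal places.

E[payout] = (5/38)·(-2) + (7/38)·(-6) + (4/38)·39 + (11/38)·(-11) + (2/38)·4 + (9/38)·0 = -9/38
Expected profit = -9/38 − 7 = -275/38 ≈ -$7.24

-$7.24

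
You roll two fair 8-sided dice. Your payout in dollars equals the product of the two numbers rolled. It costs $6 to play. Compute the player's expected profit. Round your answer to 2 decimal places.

Distribution of the product of the two numbers rolled: 1 w.p. 1/64, 2 w.p. 1/32, 3 w.p. 1/32, 4 w.p. 3/64, 5 w.p. 1/32, 6 w.p. 1/16, …
E[payout] = (1/64)·1 + (1/32)·2 + (1/32)·3 + (3/64)·4 + (1/32)·5 + (1/16)·6 + (1/32)·7 + (1/16)·8 + (1/64)·9 + (1/32)·10 + (1/16)·12 + (1/32)·14 + (1/32)·15 + (3/64)·16 + (1/32)·18 + (1/32)·20 + (1/32)·21 + (1/16)·24 + (1/64)·25 + (1/32)·28 + (1/32)·30 + (1/32)·32 + (1/32)·35 + (1/64)·36 + (1/32)·40 + (1/32)·42 + (1/32)·48 + (1/64)·49 + (1/32)·56 + (1/64)·64 = 81/4
Expected profit = 81/4 − 6 = 57/4 ≈ $14.25

$14.25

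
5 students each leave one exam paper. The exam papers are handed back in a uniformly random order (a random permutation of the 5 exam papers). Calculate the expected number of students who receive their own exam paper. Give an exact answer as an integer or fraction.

1

Let Xᵢ = 1 if person i gets their own exam paper. For each i, P(Xᵢ=1) = 1/5.
By linearity of expectation, E[X₁+…+X_5] = 5·(1/5) = 1.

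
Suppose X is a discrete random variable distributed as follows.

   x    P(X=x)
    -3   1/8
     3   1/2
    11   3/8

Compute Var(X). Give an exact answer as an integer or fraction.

E[X] = (1/8)·(-3) + (1/2)·3 + (3/8)·11 = 21/4
E[X²] = (1/8)·9 + (1/2)·9 + (3/8)·121 = 51
Var(X) = 51 − (21/4)² = 375/16

375/16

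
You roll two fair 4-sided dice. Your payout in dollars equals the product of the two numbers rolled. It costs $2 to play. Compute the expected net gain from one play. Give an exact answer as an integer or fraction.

17/4 dollars

Distribution of the product of the two numbers rolled: 1 w.p. 1/16, 2 w.p. 1/8, 3 w.p. 1/8, 4 w.p. 3/16, 6 w.p. 1/8, 8 w.p. 1/8, …
E[payout] = (1/16)·1 + (1/8)·2 + (1/8)·3 + (3/16)·4 + (1/8)·6 + (1/8)·8 + (1/16)·9 + (1/8)·12 + (1/16)·16 = 25/4
Expected profit = 25/4 − 2 = 17/4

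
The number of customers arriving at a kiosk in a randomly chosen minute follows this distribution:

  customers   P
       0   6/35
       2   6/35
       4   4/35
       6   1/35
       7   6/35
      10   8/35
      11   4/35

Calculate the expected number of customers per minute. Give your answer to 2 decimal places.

E[X] = (6/35)·0 + (6/35)·2 + (4/35)·4 + (1/35)·6 + (6/35)·7 + (8/35)·10 + (4/35)·11
     = 40/7 ≈ 5.71

5.71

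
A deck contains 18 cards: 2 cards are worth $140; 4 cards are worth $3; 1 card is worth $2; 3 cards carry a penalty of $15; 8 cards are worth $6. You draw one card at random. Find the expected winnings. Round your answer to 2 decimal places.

$16.50

E[payout] = (2/18)·140 + (4/18)·3 + (1/18)·2 + (3/18)·(-15) + (8/18)·6 = 33/2
≈ $16.50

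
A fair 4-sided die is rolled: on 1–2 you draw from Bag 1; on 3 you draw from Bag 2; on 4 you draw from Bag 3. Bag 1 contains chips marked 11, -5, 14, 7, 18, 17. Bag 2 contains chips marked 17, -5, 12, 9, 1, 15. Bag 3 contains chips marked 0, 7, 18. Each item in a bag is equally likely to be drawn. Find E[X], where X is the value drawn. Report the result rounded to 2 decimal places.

9.29

E[X | Bag 1] = (11 − 5 + 14 + 7 + 18 + 17)/6 = 31/3
E[X | Bag 2] = (17 − 5 + 12 + 9 + 1 + 15)/6 = 49/6
E[X | Bag 3] = (0 + 7 + 18)/3 = 25/3
E[X] = (1/2)·31/3 + (1/4)·49/6 + (1/4)·25/3 = 223/24 ≈ 9.29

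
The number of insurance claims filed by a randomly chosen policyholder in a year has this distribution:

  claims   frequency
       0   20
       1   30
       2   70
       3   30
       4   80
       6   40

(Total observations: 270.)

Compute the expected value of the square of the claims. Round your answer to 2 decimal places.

12.22

Total = 270, so P(claims=0) = 20/270, etc.
E[X²] = (2/27)·0 + (1/9)·1 + (7/27)·4 + (1/9)·9 + (8/27)·16 + (4/27)·36
     = 110/9 ≈ 12.22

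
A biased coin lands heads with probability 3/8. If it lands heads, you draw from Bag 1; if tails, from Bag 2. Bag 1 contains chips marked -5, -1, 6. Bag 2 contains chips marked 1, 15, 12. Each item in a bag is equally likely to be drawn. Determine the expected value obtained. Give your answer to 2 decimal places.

E[X | Bag 1] = (-5 − 1 + 6)/3 = 0
E[X | Bag 2] = (1 + 15 + 12)/3 = 28/3
E[X] = (3/8)·0 + (5/8)·28/3 = 35/6 ≈ 5.83

5.83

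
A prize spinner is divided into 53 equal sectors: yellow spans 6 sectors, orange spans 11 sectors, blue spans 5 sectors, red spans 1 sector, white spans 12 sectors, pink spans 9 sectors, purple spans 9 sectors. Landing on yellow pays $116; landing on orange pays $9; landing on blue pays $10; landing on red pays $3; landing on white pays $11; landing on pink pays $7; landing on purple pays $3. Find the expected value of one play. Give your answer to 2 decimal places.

E[payout] = (6/53)·116 + (11/53)·9 + (5/53)·10 + (1/53)·3 + (12/53)·11 + (9/53)·7 + (9/53)·3 = 1070/53
≈ $20.19

$20.19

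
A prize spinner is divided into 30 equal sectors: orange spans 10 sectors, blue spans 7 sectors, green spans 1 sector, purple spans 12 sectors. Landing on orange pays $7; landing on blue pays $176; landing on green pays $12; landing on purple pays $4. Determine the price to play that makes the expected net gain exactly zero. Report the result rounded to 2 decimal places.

$45.40

E[payout] = (10/30)·7 + (7/30)·176 + (1/30)·12 + (12/30)·4 = 227/5
Fair fee = E[payout] = 227/5 ≈ $45.40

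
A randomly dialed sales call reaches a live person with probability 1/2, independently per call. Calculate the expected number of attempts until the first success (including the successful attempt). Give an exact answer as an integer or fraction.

For a geometric distribution, E[trials] = 1/p = 1/(1/2) = 2.

2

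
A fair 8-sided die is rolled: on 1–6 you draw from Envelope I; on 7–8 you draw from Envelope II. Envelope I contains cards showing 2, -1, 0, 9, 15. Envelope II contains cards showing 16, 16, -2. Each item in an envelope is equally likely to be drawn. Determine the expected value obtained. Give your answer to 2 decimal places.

E[X | Envelope I] = (2 − 1 + 0 + 9 + 15)/5 = 5
E[X | Envelope II] = (16 + 16 − 2)/3 = 10
E[X] = (3/4)·5 + (1/4)·10 = 25/4 ≈ 6.25

6.25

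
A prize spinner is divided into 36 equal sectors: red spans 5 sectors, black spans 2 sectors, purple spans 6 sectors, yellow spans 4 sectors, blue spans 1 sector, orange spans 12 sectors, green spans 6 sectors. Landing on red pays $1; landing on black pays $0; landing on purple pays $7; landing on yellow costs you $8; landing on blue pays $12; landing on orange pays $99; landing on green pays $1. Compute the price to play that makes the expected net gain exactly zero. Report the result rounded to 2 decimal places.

$33.92

E[payout] = (5/36)·1 + (2/36)·0 + (6/36)·7 + (4/36)·(-8) + (1/36)·12 + (12/36)·99 + (6/36)·1 = 407/12
Fair fee = E[payout] = 407/12 ≈ $33.92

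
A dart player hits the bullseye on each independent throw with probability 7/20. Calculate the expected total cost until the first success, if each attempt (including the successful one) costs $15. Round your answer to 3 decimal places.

$42.857

E[#attempts] = 1/p = 20/7; E[cost] = 15·20/7 = 300/7.
≈ 42.857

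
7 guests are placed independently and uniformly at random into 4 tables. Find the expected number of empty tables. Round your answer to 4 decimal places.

Let Xⱼ=1 if table j is empty. P(Xⱼ=1) = ((4-1)/4)^7 = 2187/16384.
By linearity, E[#empty] = 4·2187/16384 = 2187/4096.
≈ 0.5339

0.5339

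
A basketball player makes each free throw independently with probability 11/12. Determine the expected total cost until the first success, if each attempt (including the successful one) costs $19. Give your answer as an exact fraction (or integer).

E[#attempts] = 1/p = 12/11; E[cost] = 19·12/11 = 228/11.

228/11 dollars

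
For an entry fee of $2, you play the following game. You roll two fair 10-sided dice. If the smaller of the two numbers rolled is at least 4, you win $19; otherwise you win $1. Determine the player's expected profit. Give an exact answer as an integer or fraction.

391/50 dollars

E[payout] = (51/100)·1 + (49/100)·19 = 491/50
Expected profit = 491/50 − 2 = 391/50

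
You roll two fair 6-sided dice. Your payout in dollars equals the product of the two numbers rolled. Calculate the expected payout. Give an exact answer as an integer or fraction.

49/4 dollars

Distribution of the product of the two numbers rolled: 1 w.p. 1/36, 2 w.p. 1/18, 3 w.p. 1/18, 4 w.p. 1/12, 5 w.p. 1/18, 6 w.p. 1/9, …
E[payout] = (1/36)·1 + (1/18)·2 + (1/18)·3 + (1/12)·4 + (1/18)·5 + (1/9)·6 + (1/18)·8 + (1/36)·9 + (1/18)·10 + (1/9)·12 + (1/18)·15 + (1/36)·16 + (1/18)·18 + (1/18)·20 + (1/18)·24 + (1/36)·25 + (1/18)·30 + (1/36)·36 = 49/4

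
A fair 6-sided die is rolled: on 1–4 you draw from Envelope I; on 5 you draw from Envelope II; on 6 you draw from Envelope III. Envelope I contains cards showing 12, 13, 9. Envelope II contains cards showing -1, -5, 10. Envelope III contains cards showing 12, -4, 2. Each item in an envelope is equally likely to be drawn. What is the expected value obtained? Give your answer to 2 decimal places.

E[X | Envelope I] = (12 + 13 + 9)/3 = 34/3
E[X | Envelope II] = (-1 − 5 + 10)/3 = 4/3
E[X | Envelope III] = (12 − 4 + 2)/3 = 10/3
E[X] = (2/3)·34/3 + (1/6)·4/3 + (1/6)·10/3 = 25/3 ≈ 8.33

8.33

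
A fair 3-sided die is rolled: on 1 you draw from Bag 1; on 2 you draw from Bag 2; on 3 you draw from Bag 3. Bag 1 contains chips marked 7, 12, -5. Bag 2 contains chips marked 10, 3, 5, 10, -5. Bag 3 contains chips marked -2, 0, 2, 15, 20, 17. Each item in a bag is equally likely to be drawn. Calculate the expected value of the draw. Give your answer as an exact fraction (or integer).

E[X | Bag 1] = (7 + 12 − 5)/3 = 14/3
E[X | Bag 2] = (10 + 3 + 5 + 10 − 5)/5 = 23/5
E[X | Bag 3] = (-2 + 0 + 2 + 15 + 20 + 17)/6 = 26/3
E[X] = (1/3)·14/3 + (1/3)·23/5 + (1/3)·26/3 = 269/45

269/45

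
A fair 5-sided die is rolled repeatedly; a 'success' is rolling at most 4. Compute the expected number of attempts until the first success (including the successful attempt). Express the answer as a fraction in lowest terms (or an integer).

5/4

For a geometric distribution, E[trials] = 1/p = 1/(4/5) = 5/4.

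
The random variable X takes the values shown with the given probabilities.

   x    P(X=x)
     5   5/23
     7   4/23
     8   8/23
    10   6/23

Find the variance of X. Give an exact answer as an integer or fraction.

E[X] = (5/23)·5 + (4/23)·7 + (8/23)·8 + (6/23)·10 = 177/23
E[X²] = (5/23)·25 + (4/23)·49 + (8/23)·64 + (6/23)·100 = 1433/23
Var(X) = 1433/23 − (177/23)² = 1630/529

1630/529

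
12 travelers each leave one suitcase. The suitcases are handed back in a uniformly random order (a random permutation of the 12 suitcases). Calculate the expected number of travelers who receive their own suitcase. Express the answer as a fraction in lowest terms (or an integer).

Let Xᵢ = 1 if person i gets their own suitcase. For each i, P(Xᵢ=1) = 1/12.
By linearity of expectation, E[X₁+…+X_12] = 12·(1/12) = 1.

1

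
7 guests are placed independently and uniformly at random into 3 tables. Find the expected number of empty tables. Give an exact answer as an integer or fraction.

Let Xⱼ=1 if table j is empty. P(Xⱼ=1) = ((3-1)/3)^7 = 128/2187.
By linearity, E[#empty] = 3·128/2187 = 128/729.

128/729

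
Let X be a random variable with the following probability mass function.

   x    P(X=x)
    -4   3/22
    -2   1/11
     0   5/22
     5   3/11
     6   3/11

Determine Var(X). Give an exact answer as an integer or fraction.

1696/121

E[X] = (3/22)·(-4) + (1/11)·(-2) + (5/22)·0 + (3/11)·5 + (3/11)·6 = 25/11
E[X²] = (3/22)·16 + (1/11)·4 + (5/22)·0 + (3/11)·25 + (3/11)·36 = 211/11
Var(X) = 211/11 − (25/11)² = 1696/121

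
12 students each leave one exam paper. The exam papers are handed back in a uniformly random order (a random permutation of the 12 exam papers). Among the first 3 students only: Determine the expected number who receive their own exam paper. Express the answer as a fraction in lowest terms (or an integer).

1/4

Let Xᵢ = 1 if person i gets their own exam paper. For each i, P(Xᵢ=1) = 1/12.
By linearity of expectation, E[X₁+…+X_3] = 3·(1/12) = 1/4.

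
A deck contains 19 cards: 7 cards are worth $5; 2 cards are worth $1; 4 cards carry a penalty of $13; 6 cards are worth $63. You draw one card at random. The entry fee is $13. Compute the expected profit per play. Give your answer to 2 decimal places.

E[payout] = (7/19)·5 + (2/19)·1 + (4/19)·(-13) + (6/19)·63 = 363/19
Expected profit = 363/19 − 13 = 116/19 ≈ $6.11

$6.11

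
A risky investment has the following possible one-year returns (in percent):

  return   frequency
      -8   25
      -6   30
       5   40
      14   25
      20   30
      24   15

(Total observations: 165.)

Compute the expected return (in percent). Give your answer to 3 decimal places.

Total = 165, so P(return=-8) = 25/165, etc.
E[X] = (5/33)·(-8) + (2/11)·(-6) + (8/33)·5 + (5/33)·14 + (2/11)·20 + (1/11)·24
     = 226/33 ≈ 6.848

6.848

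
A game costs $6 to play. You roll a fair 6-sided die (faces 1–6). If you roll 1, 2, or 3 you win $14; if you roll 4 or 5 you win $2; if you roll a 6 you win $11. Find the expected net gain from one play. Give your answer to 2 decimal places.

E[payout] = (1/3)·2 + (1/6)·11 + (1/2)·14 = 19/2
Expected profit = 19/2 − 6 = 7/2 ≈ $3.50

$3.50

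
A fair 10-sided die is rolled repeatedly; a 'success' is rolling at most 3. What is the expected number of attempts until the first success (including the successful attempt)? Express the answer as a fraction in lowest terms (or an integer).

For a geometric distribution, E[trials] = 1/p = 1/(3/10) = 10/3.

10/3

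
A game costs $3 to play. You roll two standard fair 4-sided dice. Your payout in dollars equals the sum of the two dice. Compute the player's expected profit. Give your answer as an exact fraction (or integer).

Distribution of the sum of the two dice: 2 w.p. 1/16, 3 w.p. 1/8, 4 w.p. 3/16, 5 w.p. 1/4, 6 w.p. 3/16, 7 w.p. 1/8, …
E[payout] = (1/16)·2 + (1/8)·3 + (3/16)·4 + (1/4)·5 + (3/16)·6 + (1/8)·7 + (1/16)·8 = 5
Expected profit = 5 − 3 = 2

$2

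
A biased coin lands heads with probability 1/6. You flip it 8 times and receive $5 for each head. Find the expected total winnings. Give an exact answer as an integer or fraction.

20/3 dollars

E[#heads] = 8·1/6 = 4/3 (linearity over flips).
E[winnings] = 5·4/3 = 20/3.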